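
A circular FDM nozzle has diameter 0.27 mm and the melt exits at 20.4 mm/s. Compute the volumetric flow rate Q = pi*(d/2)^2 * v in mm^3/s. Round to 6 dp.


A = pi*(0.27/2)^2 = 0.05725553 mm^2
Q = 0.05725553 * 20.4 = 1.168013 mm^3/s


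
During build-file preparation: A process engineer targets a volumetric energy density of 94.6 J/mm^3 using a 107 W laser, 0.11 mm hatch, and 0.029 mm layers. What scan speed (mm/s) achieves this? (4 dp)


v = 107 / (94.6*0.11*0.029) = 354.57 mm/s


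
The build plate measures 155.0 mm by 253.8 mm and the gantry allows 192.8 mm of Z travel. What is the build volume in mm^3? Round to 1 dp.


V = 155.0 * 253.8 * 192.8 = 7584559.2 mm^3


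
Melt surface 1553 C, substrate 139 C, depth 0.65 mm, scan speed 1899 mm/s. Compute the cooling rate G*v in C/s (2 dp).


G = (1553-139)/0.65 = 2175.38461538 C/mm
CR = 2175.38461538 * 1899 = 4131055.38 C/s


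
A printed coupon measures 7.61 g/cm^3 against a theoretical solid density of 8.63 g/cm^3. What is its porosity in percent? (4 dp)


Porosity = (1-7.61/8.63)*100 = 11.8192 %


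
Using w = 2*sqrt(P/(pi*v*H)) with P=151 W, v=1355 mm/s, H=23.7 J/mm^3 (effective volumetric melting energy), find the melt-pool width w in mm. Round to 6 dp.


w = 2*sqrt(151/(pi*1355*23.7)) = 0.077375 mm


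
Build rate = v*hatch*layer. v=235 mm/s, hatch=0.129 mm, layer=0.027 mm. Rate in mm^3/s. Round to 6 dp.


Rate = 235 * 0.129 * 0.027 = 0.818505 mm^3/s


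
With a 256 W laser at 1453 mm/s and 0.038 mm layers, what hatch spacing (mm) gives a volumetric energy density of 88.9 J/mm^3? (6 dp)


h = 256 / (88.9*1453*0.038) = 0.052154 mm


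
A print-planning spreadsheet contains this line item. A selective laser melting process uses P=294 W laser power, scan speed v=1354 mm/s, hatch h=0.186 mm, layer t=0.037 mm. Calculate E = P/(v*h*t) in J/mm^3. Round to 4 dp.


E = 294 / (1354*0.186*0.037) = 31.5511 J/mm^3


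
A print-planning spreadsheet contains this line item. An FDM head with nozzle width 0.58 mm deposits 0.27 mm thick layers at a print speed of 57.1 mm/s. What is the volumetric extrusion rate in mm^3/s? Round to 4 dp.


Rate = 0.58 * 0.27 * 57.1 = 8.9419 mm^3/s


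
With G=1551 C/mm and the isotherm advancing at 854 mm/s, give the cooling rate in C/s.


CR = 1551 * 854 = 1324554 C/s


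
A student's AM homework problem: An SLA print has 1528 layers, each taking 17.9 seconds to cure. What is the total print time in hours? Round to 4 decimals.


t = 1528 * 17.9 / 3600 = 7.5976 hrs


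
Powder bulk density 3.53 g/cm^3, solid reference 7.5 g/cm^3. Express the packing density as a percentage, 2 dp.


Packing = (3.53/7.5)*100 = 47.07 %


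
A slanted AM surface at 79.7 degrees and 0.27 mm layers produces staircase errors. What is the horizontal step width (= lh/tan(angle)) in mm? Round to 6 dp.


step = 0.27 / tan(79.7) = 0.049067 mm


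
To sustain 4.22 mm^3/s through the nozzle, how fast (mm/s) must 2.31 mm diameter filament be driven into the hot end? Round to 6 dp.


A = pi*(2.31/2)^2 = 4.190963
v = 4.22 / 4.190963 = 1.006928 mm/s


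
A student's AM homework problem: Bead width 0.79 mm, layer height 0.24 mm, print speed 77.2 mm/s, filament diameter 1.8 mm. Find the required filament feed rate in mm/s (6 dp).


Q = 0.79 * 0.24 * 77.2 = 14.63712 mm^3/s
A_fil = pi*(1.8/2)^2 = 2.54469005 mm^2
v_feed = 14.63712 / 2.54469005 = 5.752025 mm/s


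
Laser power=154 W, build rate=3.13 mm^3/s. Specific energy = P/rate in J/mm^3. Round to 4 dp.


SE = 154 / 3.13 = 49.2013 J/mm^3


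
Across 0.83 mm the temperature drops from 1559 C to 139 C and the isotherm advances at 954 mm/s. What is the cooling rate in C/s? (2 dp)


G = (1559-139)/0.83 = 1710.84337349 C/mm
CR = 1710.84337349 * 954 = 1632144.58 C/s


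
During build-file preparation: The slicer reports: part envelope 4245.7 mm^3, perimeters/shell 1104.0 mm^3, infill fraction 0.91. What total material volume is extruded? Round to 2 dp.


V_infill = (4245.7 - 1104.0) * 0.91 = 2858.95
V_total = 1104.0 + 2858.95 = 3962.95 mm^3


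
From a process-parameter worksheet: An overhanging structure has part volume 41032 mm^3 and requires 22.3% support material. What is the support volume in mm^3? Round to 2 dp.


V_support = 41032 * 0.223 = 9150.14 mm^3


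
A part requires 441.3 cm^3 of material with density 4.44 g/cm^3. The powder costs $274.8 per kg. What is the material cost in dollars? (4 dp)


Mass = 441.3*4.44/1000 = 1.959372 kg
Cost = 1.959372 * 274.8 = 538.4354 $


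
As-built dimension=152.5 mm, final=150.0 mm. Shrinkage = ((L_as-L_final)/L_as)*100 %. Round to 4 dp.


Shrinkage = ((152.5-150.0)/152.5)*100 = 1.6393 %


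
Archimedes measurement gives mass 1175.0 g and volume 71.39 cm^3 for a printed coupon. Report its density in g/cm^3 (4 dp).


rho = 1175.0 / 71.39 = 16.4589 g/cm^3


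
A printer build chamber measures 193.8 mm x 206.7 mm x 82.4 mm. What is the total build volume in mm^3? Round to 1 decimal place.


V = 193.8 * 206.7 * 82.4 = 3300817.1 mm^3


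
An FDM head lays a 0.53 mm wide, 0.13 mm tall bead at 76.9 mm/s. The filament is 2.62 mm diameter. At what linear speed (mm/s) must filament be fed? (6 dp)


Q = 0.53 * 0.13 * 76.9 = 5.29841 mm^3/s
A_fil = pi*(2.62/2)^2 = 5.39128715 mm^2
v_feed = 5.29841 / 5.39128715 = 0.982773 mm/s


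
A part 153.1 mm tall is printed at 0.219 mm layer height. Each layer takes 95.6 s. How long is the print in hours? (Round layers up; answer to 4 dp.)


Layers = ceil(153.1/0.219) = 700
t = 700 * 95.6 / 3600 = 18.5889 hrs


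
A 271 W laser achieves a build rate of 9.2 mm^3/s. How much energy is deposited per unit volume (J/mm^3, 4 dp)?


SE = 271 / 9.2 = 29.4565 J/mm^3


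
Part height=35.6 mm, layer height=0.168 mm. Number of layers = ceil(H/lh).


Layers = ceil(35.6/0.168) = 212


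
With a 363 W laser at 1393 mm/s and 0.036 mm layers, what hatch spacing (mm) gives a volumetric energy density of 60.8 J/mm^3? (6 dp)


h = 363 / (60.8*1393*0.036) = 0.119055 mm


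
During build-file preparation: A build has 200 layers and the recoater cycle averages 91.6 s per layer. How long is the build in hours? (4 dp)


t = 200 * 91.6 / 3600 = 5.0889 hrs


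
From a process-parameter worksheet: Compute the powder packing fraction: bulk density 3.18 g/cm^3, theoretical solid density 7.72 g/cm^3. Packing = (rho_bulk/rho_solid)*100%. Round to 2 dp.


Packing = (3.18/7.72)*100 = 41.19 %


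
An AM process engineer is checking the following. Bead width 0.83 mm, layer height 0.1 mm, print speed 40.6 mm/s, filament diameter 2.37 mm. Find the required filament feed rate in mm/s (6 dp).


Q = 0.83 * 0.1 * 40.6 = 3.3698 mm^3/s
A_fil = pi*(2.37/2)^2 = 4.41150294 mm^2
v_feed = 3.3698 / 4.41150294 = 0.763867 mm/s


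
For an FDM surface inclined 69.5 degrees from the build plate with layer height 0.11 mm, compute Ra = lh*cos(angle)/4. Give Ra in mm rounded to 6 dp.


Ra = 0.11 * cos(69.5) / 4 = 0.009631 mm


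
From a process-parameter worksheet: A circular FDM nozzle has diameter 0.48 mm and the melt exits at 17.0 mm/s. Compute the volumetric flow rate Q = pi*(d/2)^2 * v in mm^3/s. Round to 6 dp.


A = pi*(0.48/2)^2 = 0.18095574 mm^2
Q = 0.18095574 * 17.0 = 3.076248 mm^3/s


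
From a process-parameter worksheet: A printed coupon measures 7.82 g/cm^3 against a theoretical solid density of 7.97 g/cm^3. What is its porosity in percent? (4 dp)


Porosity = (1-7.82/7.97)*100 = 1.8821 %


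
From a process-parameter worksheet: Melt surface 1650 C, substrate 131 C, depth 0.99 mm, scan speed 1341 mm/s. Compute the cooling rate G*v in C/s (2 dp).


G = (1650-131)/0.99 = 1534.34343434 C/mm
CR = 1534.34343434 * 1341 = 2057554.55 C/s


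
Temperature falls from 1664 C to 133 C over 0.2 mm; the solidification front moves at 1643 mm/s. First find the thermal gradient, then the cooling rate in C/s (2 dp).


G = (1664-133)/0.2 = 7655.0 C/mm
CR = 7655.0 * 1643 = 12577165.0 C/s


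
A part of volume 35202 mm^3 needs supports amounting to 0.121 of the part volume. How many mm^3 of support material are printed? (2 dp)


V_support = 35202 * 0.121 = 4259.44 mm^3


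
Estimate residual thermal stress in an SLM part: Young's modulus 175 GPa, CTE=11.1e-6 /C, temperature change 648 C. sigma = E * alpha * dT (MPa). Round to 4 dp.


sigma = 175*1000 * 11.1e-6 * 648 = 1258.74 MPa


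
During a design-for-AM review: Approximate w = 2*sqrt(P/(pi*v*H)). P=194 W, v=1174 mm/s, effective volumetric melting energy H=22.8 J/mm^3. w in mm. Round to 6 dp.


w = 2*sqrt(194/(pi*1174*22.8)) = 0.096063 mm


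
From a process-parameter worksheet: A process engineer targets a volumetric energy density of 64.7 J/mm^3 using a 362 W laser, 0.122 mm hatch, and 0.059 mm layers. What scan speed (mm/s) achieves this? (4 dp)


v = 362 / (64.7*0.122*0.059) = 777.3068 mm/s


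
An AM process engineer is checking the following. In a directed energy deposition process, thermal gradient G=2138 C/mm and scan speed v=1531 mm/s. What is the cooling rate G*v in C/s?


CR = 2138 * 1531 = 3273278 C/s


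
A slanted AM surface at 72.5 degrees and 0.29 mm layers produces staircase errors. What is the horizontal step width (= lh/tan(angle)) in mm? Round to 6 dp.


step = 0.29 / tan(72.5) = 0.091437 mm


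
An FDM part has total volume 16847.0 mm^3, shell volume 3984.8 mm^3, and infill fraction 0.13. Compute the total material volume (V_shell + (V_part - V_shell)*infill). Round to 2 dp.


V_infill = (16847.0 - 3984.8) * 0.13 = 1672.09
V_total = 3984.8 + 1672.09 = 5656.89 mm^3


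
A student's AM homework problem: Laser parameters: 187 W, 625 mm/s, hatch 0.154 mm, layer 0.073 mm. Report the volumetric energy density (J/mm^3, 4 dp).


E = 187 / (625*0.154*0.073) = 26.6145 J/mm^3


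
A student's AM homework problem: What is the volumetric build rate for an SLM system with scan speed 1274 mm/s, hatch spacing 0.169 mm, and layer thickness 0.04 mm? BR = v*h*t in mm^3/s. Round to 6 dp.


Rate = 1274 * 0.169 * 0.04 = 8.61224 mm^3/s


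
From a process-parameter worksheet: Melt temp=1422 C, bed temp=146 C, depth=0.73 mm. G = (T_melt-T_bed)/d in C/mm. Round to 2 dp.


G = (1422-146)/0.73 = 1747.95 C/mm


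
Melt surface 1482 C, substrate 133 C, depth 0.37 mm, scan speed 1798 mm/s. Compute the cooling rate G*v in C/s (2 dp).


G = (1482-133)/0.37 = 3645.94594595 C/mm
CR = 3645.94594595 * 1798 = 6555410.81 C/s


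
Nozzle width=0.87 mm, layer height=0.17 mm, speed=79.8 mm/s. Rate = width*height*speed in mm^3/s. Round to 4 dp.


Rate = 0.87 * 0.17 * 79.8 = 11.8024 mm^3/s


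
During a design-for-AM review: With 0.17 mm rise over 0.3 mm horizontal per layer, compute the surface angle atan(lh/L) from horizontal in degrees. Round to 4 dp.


angle = atan(0.17/0.3) = 29.5388 degrees


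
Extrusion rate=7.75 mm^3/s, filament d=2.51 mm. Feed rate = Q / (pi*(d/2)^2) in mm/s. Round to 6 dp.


A = pi*(2.51/2)^2 = 4.948087
v = 7.75 / 4.948087 = 1.566262 mm/s


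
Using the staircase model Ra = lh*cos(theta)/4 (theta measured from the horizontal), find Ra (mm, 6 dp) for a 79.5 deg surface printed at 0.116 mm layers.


Ra = 0.116 * cos(79.5) / 4 = 0.005285 mm


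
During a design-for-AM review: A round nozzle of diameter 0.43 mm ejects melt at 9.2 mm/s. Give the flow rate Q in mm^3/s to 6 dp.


A = pi*(0.43/2)^2 = 0.14522012 mm^2
Q = 0.14522012 * 9.2 = 1.336025 mm^3/s


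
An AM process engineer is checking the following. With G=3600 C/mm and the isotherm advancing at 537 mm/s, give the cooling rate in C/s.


CR = 3600 * 537 = 1933200 C/s


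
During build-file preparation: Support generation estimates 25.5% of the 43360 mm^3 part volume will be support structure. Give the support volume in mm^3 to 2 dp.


V_support = 43360 * 0.255 = 11056.8 mm^3


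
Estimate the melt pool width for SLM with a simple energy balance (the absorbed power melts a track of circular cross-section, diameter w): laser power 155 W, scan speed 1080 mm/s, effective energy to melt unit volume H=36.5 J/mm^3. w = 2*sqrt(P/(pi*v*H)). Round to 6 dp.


w = 2*sqrt(155/(pi*1080*36.5)) = 0.070756 mm


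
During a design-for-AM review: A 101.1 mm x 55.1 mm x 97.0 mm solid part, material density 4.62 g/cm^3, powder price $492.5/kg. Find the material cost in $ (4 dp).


V = 101.1 * 55.1 * 97.0 = 540349.17 mm^3 = 540.34917 cm^3
Mass = 540.34917 * 4.62 / 1000 = 2.49641317 kg
Cost = 2.49641317 * 492.5 = 1229.4835 $


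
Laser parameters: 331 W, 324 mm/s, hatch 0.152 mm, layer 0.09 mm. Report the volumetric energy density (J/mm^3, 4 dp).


E = 331 / (324*0.152*0.09) = 74.6787 J/mm^3


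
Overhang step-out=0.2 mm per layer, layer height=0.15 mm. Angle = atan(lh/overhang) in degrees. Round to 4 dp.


angle = atan(0.15/0.2) = 36.8699 degrees


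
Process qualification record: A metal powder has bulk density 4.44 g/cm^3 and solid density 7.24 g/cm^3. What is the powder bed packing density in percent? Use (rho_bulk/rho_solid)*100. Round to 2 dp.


Packing = (4.44/7.24)*100 = 61.33 %


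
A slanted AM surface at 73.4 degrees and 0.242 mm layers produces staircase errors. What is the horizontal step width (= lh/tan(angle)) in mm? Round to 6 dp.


step = 0.242 / tan(73.4) = 0.072143 mm


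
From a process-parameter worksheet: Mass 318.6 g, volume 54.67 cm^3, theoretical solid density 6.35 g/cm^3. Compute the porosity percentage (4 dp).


rho_part = 318.6 / 54.67 = 5.82769343 g/cm^3
Porosity = (1 - 5.82769343/6.35)*100 = 8.2253 %


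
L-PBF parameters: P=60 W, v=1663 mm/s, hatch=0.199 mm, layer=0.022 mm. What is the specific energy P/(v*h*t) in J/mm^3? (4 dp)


Build rate = 1663 * 0.199 * 0.022 = 7.280614 mm^3/s
SE = 60 / 7.280614 = 8.2411 J/mm^3


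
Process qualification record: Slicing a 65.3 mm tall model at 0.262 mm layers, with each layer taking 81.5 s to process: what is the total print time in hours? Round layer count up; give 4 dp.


Layers = ceil(65.3/0.262) = 250
t = 250 * 81.5 / 3600 = 5.6597 hrs


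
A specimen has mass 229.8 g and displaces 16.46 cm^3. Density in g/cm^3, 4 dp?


rho = 229.8 / 16.46 = 13.9611 g/cm^3


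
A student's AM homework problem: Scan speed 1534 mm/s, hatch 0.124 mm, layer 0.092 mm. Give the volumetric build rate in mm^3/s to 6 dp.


Rate = 1534 * 0.124 * 0.092 = 17.499872 mm^3/s


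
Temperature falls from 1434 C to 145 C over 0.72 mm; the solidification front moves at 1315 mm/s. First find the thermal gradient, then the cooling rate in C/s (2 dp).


G = (1434-145)/0.72 = 1790.27777778 C/mm
CR = 1790.27777778 * 1315 = 2354215.28 C/s


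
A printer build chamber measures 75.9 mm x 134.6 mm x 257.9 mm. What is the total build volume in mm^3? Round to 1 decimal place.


V = 75.9 * 134.6 * 257.9 = 2634742.5 mm^3


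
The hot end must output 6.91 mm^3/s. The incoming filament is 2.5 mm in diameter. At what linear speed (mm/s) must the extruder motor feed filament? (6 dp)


A = pi*(2.5/2)^2 = 4.908739
v = 6.91 / 4.908739 = 1.407694 mm/s


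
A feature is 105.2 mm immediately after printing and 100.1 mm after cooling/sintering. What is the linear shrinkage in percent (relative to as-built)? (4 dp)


Shrinkage = ((105.2-100.1)/105.2)*100 = 4.8479 %


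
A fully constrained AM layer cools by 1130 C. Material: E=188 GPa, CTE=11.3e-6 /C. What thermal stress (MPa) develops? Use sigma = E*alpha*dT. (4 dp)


sigma = 188*1000 * 11.3e-6 * 1130 = 2400.572 MPa


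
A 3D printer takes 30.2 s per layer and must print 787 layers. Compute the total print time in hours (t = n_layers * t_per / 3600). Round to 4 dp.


t = 787 * 30.2 / 3600 = 6.6021 hrs


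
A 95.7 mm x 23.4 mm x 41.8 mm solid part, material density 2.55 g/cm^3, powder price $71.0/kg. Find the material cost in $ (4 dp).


V = 95.7 * 23.4 * 41.8 = 93606.084 mm^3 = 93.606084 cm^3
Mass = 93.606084 * 2.55 / 1000 = 0.23869551 kg
Cost = 0.23869551 * 71.0 = 16.9474 $


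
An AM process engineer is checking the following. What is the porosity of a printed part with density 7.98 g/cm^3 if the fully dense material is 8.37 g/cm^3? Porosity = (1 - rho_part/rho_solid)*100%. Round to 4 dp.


Porosity = (1-7.98/8.37)*100 = 4.6595 %


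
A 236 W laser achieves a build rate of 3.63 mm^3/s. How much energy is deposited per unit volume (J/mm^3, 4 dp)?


SE = 236 / 3.63 = 65.0138 J/mm^3


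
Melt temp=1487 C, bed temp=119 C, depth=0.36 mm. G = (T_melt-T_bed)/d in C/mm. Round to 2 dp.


G = (1487-119)/0.36 = 3800.0 C/mm


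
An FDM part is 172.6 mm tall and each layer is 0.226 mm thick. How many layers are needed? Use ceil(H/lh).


Layers = ceil(172.6/0.226) = 764


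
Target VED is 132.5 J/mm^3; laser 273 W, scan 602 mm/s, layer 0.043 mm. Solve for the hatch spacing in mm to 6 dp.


h = 273 / (132.5*602*0.043) = 0.079594 mm


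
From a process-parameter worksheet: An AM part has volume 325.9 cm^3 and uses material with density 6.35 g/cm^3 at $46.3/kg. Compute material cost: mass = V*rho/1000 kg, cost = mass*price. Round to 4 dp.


Mass = 325.9*6.35/1000 = 2.069465 kg
Cost = 2.069465 * 46.3 = 95.8162 $


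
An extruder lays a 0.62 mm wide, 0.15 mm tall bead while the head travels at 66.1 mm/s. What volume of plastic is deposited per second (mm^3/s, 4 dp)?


Rate = 0.62 * 0.15 * 66.1 = 6.1473 mm^3/s


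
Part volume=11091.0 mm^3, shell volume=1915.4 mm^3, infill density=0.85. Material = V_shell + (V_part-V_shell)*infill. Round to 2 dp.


V_infill = (11091.0 - 1915.4) * 0.85 = 7799.26
V_total = 1915.4 + 7799.26 = 9714.66 mm^3


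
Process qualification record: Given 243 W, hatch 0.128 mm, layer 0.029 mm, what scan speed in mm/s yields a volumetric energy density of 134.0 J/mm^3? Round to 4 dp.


v = 243 / (134.0*0.128*0.029) = 488.5326 mm/s


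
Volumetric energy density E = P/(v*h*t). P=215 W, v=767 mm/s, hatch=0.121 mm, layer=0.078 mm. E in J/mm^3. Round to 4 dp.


E = 215 / (767*0.121*0.078) = 29.7005 J/mm^3


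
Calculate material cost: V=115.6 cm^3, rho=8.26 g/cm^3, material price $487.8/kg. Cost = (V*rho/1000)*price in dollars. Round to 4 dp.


Mass = 115.6*8.26/1000 = 0.954856 kg
Cost = 0.954856 * 487.8 = 465.7788 $


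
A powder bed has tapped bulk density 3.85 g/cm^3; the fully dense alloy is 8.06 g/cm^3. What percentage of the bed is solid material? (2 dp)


Packing = (3.85/8.06)*100 = 47.77 %


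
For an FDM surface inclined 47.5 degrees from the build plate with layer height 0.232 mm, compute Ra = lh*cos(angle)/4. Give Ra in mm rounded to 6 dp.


Ra = 0.232 * cos(47.5) / 4 = 0.039184 mm


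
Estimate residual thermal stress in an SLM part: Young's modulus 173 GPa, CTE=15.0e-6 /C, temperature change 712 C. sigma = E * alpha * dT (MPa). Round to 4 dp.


sigma = 173*1000 * 15.0e-6 * 712 = 1847.64 MPa


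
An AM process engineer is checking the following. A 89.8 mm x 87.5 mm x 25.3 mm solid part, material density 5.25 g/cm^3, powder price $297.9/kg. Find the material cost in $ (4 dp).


V = 89.8 * 87.5 * 25.3 = 198794.75 mm^3 = 198.79475 cm^3
Mass = 198.79475 * 5.25 / 1000 = 1.04367244 kg
Cost = 1.04367244 * 297.9 = 310.91 $


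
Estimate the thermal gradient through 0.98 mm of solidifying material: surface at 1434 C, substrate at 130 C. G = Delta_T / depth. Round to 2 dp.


G = (1434-130)/0.98 = 1330.61 C/mm


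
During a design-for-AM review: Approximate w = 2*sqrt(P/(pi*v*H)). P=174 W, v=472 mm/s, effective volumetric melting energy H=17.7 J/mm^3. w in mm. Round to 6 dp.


w = 2*sqrt(174/(pi*472*17.7)) = 0.162844 mm


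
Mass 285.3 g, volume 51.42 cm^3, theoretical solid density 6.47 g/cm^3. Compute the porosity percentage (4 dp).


rho_part = 285.3 / 51.42 = 5.54842474 g/cm^3
Porosity = (1 - 5.54842474/6.47)*100 = 14.2438 %


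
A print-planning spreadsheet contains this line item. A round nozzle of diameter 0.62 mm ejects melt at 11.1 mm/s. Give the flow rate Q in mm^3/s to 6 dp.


A = pi*(0.62/2)^2 = 0.30190705 mm^2
Q = 0.30190705 * 11.1 = 3.351168 mm^3/s


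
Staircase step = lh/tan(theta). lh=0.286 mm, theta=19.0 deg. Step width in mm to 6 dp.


step = 0.286 / tan(19.0) = 0.830604 mm


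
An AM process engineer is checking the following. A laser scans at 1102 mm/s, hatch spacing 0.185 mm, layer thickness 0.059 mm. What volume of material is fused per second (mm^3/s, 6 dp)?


Rate = 1102 * 0.185 * 0.059 = 12.02833 mm^3/s


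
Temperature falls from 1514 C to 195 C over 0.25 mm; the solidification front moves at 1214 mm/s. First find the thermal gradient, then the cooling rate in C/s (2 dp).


G = (1514-195)/0.25 = 5276.0 C/mm
CR = 5276.0 * 1214 = 6405064.0 C/s


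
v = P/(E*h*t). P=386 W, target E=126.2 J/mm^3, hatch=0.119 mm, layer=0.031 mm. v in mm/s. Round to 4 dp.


v = 386 / (126.2*0.119*0.031) = 829.1236 mm/s


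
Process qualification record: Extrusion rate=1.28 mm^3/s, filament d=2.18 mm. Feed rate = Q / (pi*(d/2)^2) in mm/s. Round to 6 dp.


A = pi*(2.18/2)^2 = 3.732526
v = 1.28 / 3.732526 = 0.342931 mm/s


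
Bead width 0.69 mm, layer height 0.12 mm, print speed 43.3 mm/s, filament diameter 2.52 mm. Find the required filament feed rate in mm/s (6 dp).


Q = 0.69 * 0.12 * 43.3 = 3.58524 mm^3/s
A_fil = pi*(2.52/2)^2 = 4.9875925 mm^2
v_feed = 3.58524 / 4.9875925 = 0.718832 mm/s


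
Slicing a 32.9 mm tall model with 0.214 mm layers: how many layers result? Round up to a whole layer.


Layers = ceil(32.9/0.214) = 154


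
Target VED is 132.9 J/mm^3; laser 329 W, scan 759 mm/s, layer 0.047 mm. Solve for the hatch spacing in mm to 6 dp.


h = 329 / (132.9*759*0.047) = 0.069395 mm


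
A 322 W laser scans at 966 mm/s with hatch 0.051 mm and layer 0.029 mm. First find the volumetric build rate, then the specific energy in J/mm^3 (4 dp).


Build rate = 966 * 0.051 * 0.029 = 1.428714 mm^3/s
SE = 322 / 1.428714 = 225.3775 J/mm^3


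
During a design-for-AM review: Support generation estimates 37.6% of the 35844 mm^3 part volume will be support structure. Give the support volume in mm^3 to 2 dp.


V_support = 35844 * 0.376 = 13477.34 mm^3


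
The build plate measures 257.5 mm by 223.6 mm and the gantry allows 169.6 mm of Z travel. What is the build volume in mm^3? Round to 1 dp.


V = 257.5 * 223.6 * 169.6 = 9765059.2 mm^3


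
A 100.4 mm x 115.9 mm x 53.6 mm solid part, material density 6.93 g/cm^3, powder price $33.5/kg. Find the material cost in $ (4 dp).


V = 100.4 * 115.9 * 53.6 = 623708.896 mm^3 = 623.708896 cm^3
Mass = 623.708896 * 6.93 / 1000 = 4.32230265 kg
Cost = 4.32230265 * 33.5 = 144.7971 $


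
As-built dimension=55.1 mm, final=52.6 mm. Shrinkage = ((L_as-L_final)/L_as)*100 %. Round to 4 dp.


Shrinkage = ((55.1-52.6)/55.1)*100 = 4.5372 %


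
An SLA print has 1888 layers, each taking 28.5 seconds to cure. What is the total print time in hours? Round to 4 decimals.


t = 1888 * 28.5 / 3600 = 14.9467 hrs


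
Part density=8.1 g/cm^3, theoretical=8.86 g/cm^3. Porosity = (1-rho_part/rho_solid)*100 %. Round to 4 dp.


Porosity = (1-8.1/8.86)*100 = 8.5779 %


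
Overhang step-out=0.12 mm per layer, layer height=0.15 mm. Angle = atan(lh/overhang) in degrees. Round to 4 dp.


angle = atan(0.15/0.12) = 51.3402 degrees


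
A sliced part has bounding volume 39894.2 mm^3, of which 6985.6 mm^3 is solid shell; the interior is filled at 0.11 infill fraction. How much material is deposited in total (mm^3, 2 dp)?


V_infill = (39894.2 - 6985.6) * 0.11 = 3619.95
V_total = 6985.6 + 3619.95 = 10605.55 mm^3


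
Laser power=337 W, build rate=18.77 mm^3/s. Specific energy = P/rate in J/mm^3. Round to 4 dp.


SE = 337 / 18.77 = 17.9542 J/mm^3


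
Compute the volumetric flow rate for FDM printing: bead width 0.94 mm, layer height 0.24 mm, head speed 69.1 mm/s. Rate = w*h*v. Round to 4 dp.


Rate = 0.94 * 0.24 * 69.1 = 15.589 mm^3/s


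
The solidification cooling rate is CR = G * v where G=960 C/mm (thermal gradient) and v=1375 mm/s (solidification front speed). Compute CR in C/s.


CR = 960 * 1375 = 1320000 C/s


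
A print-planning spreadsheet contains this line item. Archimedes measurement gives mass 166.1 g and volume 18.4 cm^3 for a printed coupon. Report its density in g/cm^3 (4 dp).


rho = 166.1 / 18.4 = 9.0272 g/cm^3


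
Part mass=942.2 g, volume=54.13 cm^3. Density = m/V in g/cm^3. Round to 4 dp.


rho = 942.2 / 54.13 = 17.4062 g/cm^3


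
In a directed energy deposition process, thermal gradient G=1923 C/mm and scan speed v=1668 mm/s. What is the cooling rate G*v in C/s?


CR = 1923 * 1668 = 3207564 C/s


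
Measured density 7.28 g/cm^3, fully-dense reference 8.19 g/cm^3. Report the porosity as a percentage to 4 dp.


Porosity = (1-7.28/8.19)*100 = 11.1111 %


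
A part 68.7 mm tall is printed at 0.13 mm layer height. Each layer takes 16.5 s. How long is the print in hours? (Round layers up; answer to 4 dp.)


Layers = ceil(68.7/0.13) = 529
t = 529 * 16.5 / 3600 = 2.4246 hrs


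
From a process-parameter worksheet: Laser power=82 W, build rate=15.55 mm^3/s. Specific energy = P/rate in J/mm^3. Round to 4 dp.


SE = 82 / 15.55 = 5.2733 J/mm^3


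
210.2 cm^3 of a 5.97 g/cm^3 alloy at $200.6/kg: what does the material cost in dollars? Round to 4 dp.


Mass = 210.2*5.97/1000 = 1.254894 kg
Cost = 1.254894 * 200.6 = 251.7317 $


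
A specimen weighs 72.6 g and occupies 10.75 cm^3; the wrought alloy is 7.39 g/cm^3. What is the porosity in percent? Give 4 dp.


rho_part = 72.6 / 10.75 = 6.75348837 g/cm^3
Porosity = (1 - 6.75348837/7.39)*100 = 8.6131 %


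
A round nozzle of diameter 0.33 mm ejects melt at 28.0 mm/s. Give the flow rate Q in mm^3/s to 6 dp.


A = pi*(0.33/2)^2 = 0.08552986 mm^2
Q = 0.08552986 * 28.0 = 2.394836 mm^3/s


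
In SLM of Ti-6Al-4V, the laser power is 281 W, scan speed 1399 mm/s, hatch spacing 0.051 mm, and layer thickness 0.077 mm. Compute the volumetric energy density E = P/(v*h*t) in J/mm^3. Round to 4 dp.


E = 281 / (1399*0.051*0.077) = 51.1479 J/mm^3


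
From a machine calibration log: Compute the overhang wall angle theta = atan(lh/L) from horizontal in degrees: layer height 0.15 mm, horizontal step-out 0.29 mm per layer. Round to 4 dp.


angle = atan(0.15/0.29) = 27.3499 degrees


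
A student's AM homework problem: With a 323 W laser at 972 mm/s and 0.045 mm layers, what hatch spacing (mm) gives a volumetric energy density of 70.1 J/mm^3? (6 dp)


h = 323 / (70.1*972*0.045) = 0.105343 mm


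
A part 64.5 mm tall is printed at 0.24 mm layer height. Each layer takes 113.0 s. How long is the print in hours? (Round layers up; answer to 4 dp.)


Layers = ceil(64.5/0.24) = 269
t = 269 * 113.0 / 3600 = 8.4436 hrs


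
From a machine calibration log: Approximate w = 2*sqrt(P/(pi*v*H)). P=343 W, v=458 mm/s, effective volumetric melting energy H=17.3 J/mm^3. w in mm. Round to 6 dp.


w = 2*sqrt(343/(pi*458*17.3)) = 0.234772 mm


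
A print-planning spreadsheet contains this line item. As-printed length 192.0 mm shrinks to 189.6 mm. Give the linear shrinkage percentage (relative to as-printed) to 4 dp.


Shrinkage = ((192.0-189.6)/192.0)*100 = 1.25 %


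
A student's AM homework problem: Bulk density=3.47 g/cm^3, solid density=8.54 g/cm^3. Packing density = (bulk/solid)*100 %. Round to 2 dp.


Packing = (3.47/8.54)*100 = 40.63 %


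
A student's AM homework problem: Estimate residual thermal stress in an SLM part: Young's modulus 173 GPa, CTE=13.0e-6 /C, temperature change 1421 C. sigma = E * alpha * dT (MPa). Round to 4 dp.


sigma = 173*1000 * 13.0e-6 * 1421 = 3195.829 MPa


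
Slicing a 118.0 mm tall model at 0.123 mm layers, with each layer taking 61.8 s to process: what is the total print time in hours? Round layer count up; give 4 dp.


Layers = ceil(118.0/0.123) = 960
t = 960 * 61.8 / 3600 = 16.48 hrs


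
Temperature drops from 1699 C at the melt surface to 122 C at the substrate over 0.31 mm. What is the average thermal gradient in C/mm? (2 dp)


G = (1699-122)/0.31 = 5087.1 C/mm


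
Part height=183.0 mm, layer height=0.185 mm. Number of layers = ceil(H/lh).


Layers = ceil(183.0/0.185) = 990


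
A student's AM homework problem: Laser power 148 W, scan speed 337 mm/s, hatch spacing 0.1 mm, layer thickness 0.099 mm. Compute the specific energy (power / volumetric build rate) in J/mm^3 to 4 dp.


Build rate = 337 * 0.1 * 0.099 = 3.3363 mm^3/s
SE = 148 / 3.3363 = 44.3605 J/mm^3


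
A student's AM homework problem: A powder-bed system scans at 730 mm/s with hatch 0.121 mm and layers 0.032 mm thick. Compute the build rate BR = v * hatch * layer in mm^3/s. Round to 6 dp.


Rate = 730 * 0.121 * 0.032 = 2.82656 mm^3/s


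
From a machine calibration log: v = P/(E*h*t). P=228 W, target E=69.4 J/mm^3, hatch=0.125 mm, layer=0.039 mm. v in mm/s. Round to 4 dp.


v = 228 / (69.4*0.125*0.039) = 673.9082 mm/s


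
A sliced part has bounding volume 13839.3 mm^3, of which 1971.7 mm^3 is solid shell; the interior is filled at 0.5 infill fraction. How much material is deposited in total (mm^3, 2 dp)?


V_infill = (13839.3 - 1971.7) * 0.5 = 5933.8
V_total = 1971.7 + 5933.8 = 7905.5 mm^3


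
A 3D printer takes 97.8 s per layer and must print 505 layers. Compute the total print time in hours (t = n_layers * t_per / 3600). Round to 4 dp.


t = 505 * 97.8 / 3600 = 13.7192 hrs


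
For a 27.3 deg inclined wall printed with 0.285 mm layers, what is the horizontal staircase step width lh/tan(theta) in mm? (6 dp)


step = 0.285 / tan(27.3) = 0.552177 mm


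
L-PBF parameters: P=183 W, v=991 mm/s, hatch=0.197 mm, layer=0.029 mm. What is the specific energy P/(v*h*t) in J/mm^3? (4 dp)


Build rate = 991 * 0.197 * 0.029 = 5.661583 mm^3/s
SE = 183 / 5.661583 = 32.3231 J/mm^3


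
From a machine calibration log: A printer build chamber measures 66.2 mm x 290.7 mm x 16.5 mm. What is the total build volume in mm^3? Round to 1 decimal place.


V = 66.2 * 290.7 * 16.5 = 317531.6 mm^3


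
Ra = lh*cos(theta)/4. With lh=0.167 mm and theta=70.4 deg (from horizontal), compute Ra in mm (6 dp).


Ra = 0.167 * cos(70.4) / 4 = 0.014005 mm


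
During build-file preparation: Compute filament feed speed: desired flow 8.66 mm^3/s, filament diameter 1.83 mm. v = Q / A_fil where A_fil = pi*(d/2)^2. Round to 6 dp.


A = pi*(1.83/2)^2 = 2.63022
v = 8.66 / 2.63022 = 3.2925 mm/s


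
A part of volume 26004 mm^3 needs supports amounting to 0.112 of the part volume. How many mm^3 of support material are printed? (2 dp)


V_support = 26004 * 0.112 = 2912.45 mm^3


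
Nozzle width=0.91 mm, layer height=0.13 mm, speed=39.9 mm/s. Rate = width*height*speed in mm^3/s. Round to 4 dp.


Rate = 0.91 * 0.13 * 39.9 = 4.7202 mm^3/s


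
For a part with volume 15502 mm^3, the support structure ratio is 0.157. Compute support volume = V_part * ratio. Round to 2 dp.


V_support = 15502 * 0.157 = 2433.81 mm^3


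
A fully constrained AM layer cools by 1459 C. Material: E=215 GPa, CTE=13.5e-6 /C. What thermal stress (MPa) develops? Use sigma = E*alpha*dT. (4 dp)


sigma = 215*1000 * 13.5e-6 * 1459 = 4234.7475 MPa


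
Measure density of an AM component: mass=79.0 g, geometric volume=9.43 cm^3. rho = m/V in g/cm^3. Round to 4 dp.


rho = 79.0 / 9.43 = 8.3775 g/cm^3


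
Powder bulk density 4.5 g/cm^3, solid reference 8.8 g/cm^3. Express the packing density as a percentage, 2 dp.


Packing = (4.5/8.8)*100 = 51.14 %


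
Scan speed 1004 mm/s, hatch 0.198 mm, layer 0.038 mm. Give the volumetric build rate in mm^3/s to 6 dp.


Rate = 1004 * 0.198 * 0.038 = 7.554096 mm^3/s


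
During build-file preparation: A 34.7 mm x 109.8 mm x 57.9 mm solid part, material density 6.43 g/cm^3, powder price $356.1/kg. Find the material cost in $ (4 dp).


V = 34.7 * 109.8 * 57.9 = 220602.474 mm^3 = 220.602474 cm^3
Mass = 220.602474 * 6.43 / 1000 = 1.41847391 kg
Cost = 1.41847391 * 356.1 = 505.1186 $


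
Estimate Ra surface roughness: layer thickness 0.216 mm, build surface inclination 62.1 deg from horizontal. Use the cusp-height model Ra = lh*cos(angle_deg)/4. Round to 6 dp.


Ra = 0.216 * cos(62.1) / 4 = 0.025268 mm


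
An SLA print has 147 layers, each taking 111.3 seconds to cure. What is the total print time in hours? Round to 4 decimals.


t = 147 * 111.3 / 3600 = 4.5448 hrs


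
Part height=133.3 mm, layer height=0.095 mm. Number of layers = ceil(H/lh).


Layers = ceil(133.3/0.095) = 1404


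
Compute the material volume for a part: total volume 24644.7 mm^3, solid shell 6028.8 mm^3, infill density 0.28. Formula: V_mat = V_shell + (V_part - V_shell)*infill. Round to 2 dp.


V_infill = (24644.7 - 6028.8) * 0.28 = 5212.45
V_total = 6028.8 + 5212.45 = 11241.25 mm^3


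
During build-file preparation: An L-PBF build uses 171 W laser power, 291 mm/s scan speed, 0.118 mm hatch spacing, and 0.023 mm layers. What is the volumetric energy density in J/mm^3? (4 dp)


E = 171 / (291*0.118*0.023) = 216.5176 J/mm^3


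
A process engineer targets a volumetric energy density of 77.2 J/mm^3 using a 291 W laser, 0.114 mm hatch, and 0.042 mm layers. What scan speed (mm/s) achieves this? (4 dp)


v = 291 / (77.2*0.114*0.042) = 787.2661 mm/s


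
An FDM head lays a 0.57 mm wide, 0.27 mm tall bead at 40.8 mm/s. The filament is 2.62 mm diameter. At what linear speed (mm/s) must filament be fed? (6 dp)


Q = 0.57 * 0.27 * 40.8 = 6.27912 mm^3/s
A_fil = pi*(2.62/2)^2 = 5.39128715 mm^2
v_feed = 6.27912 / 5.39128715 = 1.164679 mm/s


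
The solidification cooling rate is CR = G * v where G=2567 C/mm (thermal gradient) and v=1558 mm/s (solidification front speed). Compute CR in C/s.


CR = 2567 * 1558 = 3999386 C/s


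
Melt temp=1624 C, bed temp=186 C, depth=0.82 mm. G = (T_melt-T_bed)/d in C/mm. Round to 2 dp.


G = (1624-186)/0.82 = 1753.66 C/mm


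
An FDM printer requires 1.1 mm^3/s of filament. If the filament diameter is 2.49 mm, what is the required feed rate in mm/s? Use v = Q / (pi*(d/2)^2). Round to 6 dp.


A = pi*(2.49/2)^2 = 4.869547
v = 1.1 / 4.869547 = 0.225894 mm/s


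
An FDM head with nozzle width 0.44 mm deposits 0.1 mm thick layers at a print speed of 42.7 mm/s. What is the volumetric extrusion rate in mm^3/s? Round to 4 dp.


Rate = 0.44 * 0.1 * 42.7 = 1.8788 mm^3/s


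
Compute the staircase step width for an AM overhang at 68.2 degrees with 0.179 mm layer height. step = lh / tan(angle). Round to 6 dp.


step = 0.179 / tan(68.2) = 0.071595 mm


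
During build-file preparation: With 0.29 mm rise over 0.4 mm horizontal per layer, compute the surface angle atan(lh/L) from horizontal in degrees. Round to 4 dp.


angle = atan(0.29/0.4) = 35.9421 degrees


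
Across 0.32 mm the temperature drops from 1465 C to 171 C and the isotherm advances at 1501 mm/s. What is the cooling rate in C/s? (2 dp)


G = (1465-171)/0.32 = 4043.75 C/mm
CR = 4043.75 * 1501 = 6069668.75 C/s


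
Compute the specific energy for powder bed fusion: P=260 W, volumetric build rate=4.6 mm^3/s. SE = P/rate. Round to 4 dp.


SE = 260 / 4.6 = 56.5217 J/mm^3


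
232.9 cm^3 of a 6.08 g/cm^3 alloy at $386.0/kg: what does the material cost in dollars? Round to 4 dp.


Mass = 232.9*6.08/1000 = 1.416032 kg
Cost = 1.416032 * 386.0 = 546.5884 $


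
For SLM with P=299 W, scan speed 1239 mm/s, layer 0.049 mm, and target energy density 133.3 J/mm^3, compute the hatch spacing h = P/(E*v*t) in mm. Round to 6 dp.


h = 299 / (133.3*1239*0.049) = 0.036947 mm


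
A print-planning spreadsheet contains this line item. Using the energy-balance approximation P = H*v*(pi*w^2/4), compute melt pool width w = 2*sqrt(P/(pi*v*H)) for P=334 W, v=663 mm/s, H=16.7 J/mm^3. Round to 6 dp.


w = 2*sqrt(334/(pi*663*16.7)) = 0.195981 mm


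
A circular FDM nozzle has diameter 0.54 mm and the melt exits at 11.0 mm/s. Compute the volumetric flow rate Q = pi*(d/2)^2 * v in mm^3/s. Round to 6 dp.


A = pi*(0.54/2)^2 = 0.2290221 mm^2
Q = 0.2290221 * 11.0 = 2.519243 mm^3/s


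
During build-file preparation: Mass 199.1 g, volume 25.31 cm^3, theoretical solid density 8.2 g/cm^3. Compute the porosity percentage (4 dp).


rho_part = 199.1 / 25.31 = 7.86645595 g/cm^3
Porosity = (1 - 7.86645595/8.2)*100 = 4.0676 %


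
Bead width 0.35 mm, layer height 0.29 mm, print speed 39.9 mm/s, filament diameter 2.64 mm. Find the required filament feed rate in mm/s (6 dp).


Q = 0.35 * 0.29 * 39.9 = 4.04985 mm^3/s
A_fil = pi*(2.64/2)^2 = 5.47391104 mm^2
v_feed = 4.04985 / 5.47391104 = 0.739846 mm/s


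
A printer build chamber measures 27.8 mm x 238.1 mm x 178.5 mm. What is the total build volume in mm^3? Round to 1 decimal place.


V = 27.8 * 238.1 * 178.5 = 1181523.6 mm^3


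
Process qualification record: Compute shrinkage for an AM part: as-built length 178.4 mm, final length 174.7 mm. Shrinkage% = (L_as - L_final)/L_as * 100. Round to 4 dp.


Shrinkage = ((178.4-174.7)/178.4)*100 = 2.074 %


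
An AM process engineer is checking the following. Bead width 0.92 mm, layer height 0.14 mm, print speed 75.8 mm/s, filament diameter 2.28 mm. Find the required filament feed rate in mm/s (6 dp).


Q = 0.92 * 0.14 * 75.8 = 9.76304 mm^3/s
A_fil = pi*(2.28/2)^2 = 4.08281381 mm^2
v_feed = 9.76304 / 4.08281381 = 2.391253 mm/s


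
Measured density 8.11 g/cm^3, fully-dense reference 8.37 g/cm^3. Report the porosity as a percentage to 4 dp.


Porosity = (1-8.11/8.37)*100 = 3.1063 %


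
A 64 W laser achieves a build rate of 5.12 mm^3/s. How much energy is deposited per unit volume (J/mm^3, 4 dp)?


SE = 64 / 5.12 = 12.5 J/mm^3


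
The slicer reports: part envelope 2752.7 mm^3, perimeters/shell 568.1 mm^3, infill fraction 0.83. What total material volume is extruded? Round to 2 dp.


V_infill = (2752.7 - 568.1) * 0.83 = 1813.22
V_total = 568.1 + 1813.22 = 2381.32 mm^3


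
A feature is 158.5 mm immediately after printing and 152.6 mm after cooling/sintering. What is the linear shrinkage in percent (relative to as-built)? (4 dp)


Shrinkage = ((158.5-152.6)/158.5)*100 = 3.7224 %


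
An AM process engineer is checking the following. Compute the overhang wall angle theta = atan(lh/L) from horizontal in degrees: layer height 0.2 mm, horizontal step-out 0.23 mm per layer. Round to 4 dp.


angle = atan(0.2/0.23) = 41.0091 degrees


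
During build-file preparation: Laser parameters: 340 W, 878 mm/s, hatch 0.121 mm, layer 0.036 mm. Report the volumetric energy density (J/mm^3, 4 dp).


E = 340 / (878*0.121*0.036) = 88.8989 J/mm^3


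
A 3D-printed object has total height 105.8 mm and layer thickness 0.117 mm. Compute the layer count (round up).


Layers = ceil(105.8/0.117) = 905


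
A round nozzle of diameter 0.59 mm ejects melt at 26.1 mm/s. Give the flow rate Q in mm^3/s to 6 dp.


A = pi*(0.59/2)^2 = 0.2733971 mm^2
Q = 0.2733971 * 26.1 = 7.135664 mm^3/s


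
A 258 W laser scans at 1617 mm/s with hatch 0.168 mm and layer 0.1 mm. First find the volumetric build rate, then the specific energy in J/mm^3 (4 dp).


Build rate = 1617 * 0.168 * 0.1 = 27.1656 mm^3/s
SE = 258 / 27.1656 = 9.4973 J/mm^3


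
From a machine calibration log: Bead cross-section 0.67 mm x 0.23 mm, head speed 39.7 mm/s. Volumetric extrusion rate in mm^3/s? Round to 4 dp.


Rate = 0.67 * 0.23 * 39.7 = 6.1178 mm^3/s


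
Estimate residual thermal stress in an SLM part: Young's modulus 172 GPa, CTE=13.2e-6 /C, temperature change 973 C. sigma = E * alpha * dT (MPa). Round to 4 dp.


sigma = 172*1000 * 13.2e-6 * 973 = 2209.0992 MPa
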